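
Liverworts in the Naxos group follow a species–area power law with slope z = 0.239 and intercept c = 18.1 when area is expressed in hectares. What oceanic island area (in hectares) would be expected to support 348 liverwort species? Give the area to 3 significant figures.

235000 hectares

348 = 18.1 × A^0.239  ⇒  A^0.239 = 348/18.1 = 19.23
ln A = ln(19.23) / 0.239 = 2.9563 / 0.239 = 12.3694
A = e^12.3694 ≈ 235488 hectares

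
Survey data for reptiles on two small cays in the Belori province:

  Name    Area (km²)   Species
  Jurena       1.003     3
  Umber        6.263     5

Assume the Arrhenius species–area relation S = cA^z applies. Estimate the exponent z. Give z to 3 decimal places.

0.279

Taking logs: ln S = ln c + z ln A, so z = (ln S₂ − ln S₁)/(ln A₂ − ln A₁).
z = ln(5/3) / ln(6.263/1.003) = ln(1.667) / ln(6.244) = 0.5108 / 1.8317 = 0.2789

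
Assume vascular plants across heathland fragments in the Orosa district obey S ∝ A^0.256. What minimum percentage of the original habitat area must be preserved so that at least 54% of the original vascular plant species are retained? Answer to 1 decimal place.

Need (A_new/A_old)^0.256 = 0.54, so A_new/A_old = 0.54^(1/0.256) = 0.54^3.906
ln(A_new/A_old) = ln 0.54 / 0.256 = -0.6162 / 0.256 = -2.4070
A_new/A_old = e^-2.4070 ≈ 0.09009

9.0%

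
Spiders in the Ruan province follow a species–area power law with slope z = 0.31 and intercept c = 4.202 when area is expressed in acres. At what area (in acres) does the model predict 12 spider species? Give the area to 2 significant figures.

12 = 4.202 × A^0.31  ⇒  A^0.31 = 12/4.202 = 2.856
ln A = ln(2.856) / 0.31 = 1.0493 / 0.31 = 3.3850
A = e^3.3850 ≈ 29.52 acres

30 acres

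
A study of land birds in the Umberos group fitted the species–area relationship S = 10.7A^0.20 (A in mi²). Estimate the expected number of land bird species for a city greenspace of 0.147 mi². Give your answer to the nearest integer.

7 species

S = 10.7 × 0.147^0.2
ln S = ln 10.7 + 0.2 × ln 0.147 = 2.3702 + 0.2 × -1.9173 = 1.9868
S = e^1.9868 ≈ 7.292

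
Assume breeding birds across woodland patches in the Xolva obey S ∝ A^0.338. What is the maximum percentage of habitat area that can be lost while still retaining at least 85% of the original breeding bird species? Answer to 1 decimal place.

38.2%

Need (A_new/A_old)^0.338 = 0.85, so A_new/A_old = 0.85^(1/0.338) = 0.85^2.959
ln(A_new/A_old) = ln 0.85 / 0.338 = -0.1625 / 0.338 = -0.4808
A_new/A_old = e^-0.4808 ≈ 0.6183
Fraction that can be lost = 1 − 0.6183 = 0.3817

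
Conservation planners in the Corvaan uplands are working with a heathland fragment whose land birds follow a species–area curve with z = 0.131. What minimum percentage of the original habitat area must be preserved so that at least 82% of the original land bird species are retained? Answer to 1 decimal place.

Need (A_new/A_old)^0.131 = 0.82, so A_new/A_old = 0.82^(1/0.131) = 0.82^7.634
ln(A_new/A_old) = ln 0.82 / 0.131 = -0.1985 / 0.131 = -1.5149
A_new/A_old = e^-1.5149 ≈ 0.2198

22.0%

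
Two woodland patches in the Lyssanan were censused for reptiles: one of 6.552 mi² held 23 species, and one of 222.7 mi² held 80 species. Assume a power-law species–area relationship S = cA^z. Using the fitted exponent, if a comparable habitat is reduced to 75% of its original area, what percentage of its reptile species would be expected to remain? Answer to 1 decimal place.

z = ln(80/23) / ln(222.7/6.552) = 1.2465 / 3.5261 = 0.3535
S_new/S_old = (A_new/A_old)^z = 0.75^0.3535 = exp(0.3535 × -0.2877) = 0.9033

90.3%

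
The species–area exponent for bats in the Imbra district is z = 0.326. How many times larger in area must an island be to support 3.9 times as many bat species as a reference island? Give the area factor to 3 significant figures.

(A₂/A₁)^0.326 = 3.9, so A₂/A₁ = 3.9^(1/0.326) = 3.9^3.067
ln(A₂/A₁) = ln 3.9 / 0.326 = 1.3610 / 0.326 = 4.1748
A₂/A₁ = e^4.1748 ≈ 65.03

65.0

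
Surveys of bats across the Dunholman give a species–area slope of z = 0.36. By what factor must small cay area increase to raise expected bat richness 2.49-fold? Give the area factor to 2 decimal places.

(A₂/A₁)^0.36 = 2.49, so A₂/A₁ = 2.49^(1/0.36) = 2.49^2.778
ln(A₂/A₁) = ln 2.49 / 0.36 = 0.9123 / 0.36 = 2.5341
A₂/A₁ = e^2.5341 ≈ 12.61

12.61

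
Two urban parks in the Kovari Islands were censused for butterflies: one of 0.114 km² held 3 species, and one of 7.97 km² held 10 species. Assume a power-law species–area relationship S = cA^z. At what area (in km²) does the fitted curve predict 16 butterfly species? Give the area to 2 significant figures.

z = ln(10/3) / ln(7.97/0.114) = 1.2040 / 4.2472 = 0.2835
c = 3 / 0.114^0.2835 = 3 / 0.5403 = 5.552
A = (16/5.552)^(1/0.2835) ⇒ ln A = ln(2.882)/0.2835 = 3.7337
A = e^3.7337 ≈ 41.83 km²

42 km²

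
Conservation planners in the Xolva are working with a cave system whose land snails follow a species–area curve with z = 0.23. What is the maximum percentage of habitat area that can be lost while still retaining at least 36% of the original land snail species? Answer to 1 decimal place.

98.8%

Need (A_new/A_old)^0.23 = 0.36, so A_new/A_old = 0.36^(1/0.23) = 0.36^4.348
ln(A_new/A_old) = ln 0.36 / 0.23 = -1.0217 / 0.23 = -4.4420
A_new/A_old = e^-4.4420 ≈ 0.01177
Fraction that can be lost = 1 − 0.01177 = 0.9882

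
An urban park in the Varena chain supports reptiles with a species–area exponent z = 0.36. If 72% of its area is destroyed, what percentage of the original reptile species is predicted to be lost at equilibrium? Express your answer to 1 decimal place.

S_new/S_old = (A_new/A_old)^z = 0.28^0.36
= exp(0.36 × ln 0.28) = exp(0.36 × -1.2730) = exp(-0.4583) ≈ 0.6324
Fraction lost = 1 − 0.6324 = 0.3676

36.8%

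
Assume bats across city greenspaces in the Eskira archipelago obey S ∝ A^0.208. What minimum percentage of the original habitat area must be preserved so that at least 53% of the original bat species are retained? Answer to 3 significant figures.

4.73%

Need (A_new/A_old)^0.208 = 0.53, so A_new/A_old = 0.53^(1/0.208) = 0.53^4.808
ln(A_new/A_old) = ln 0.53 / 0.208 = -0.6349 / 0.208 = -3.0523
A_new/A_old = e^-3.0523 ≈ 0.04725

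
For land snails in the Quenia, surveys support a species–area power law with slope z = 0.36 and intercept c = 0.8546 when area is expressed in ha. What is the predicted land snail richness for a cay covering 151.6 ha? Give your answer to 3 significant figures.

5.21

S = 0.8546 × 151.6^0.36
ln S = ln 0.8546 + 0.36 × ln 151.6 = -0.1571 + 0.36 × 5.0212 = 1.6505
S = e^1.6505 ≈ 5.21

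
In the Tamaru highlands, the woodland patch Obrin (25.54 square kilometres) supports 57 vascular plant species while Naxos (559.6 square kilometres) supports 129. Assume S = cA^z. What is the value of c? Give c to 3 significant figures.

24.2

z = ln(S₂/S₁) / ln(A₂/A₁) = ln(129/57) / ln(559.6/25.54) = 0.8168 / 3.0870 = 0.2646
c = S₁ / A₁^z = 57 / 25.54^0.2646 = 57 / 2.357 = 24.19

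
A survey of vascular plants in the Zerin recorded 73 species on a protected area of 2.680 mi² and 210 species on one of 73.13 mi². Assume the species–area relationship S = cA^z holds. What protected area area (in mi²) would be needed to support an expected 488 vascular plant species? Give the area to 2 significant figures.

1000 mi²

z = ln(210/73) / ln(73.13/2.68) = 1.0566 / 3.3064 = 0.3196
c = 73 / 2.68^0.3196 = 73 / 1.37 = 53.27
A = (488/53.27)^(1/0.3196) ⇒ ln A = ln(9.16)/0.3196 = 6.9308
A = e^6.9308 ≈ 1023 mi²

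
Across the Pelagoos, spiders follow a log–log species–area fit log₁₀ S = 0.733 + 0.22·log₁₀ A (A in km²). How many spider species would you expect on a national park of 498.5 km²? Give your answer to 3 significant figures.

S = 5.408 × 498.5^0.22 = 5.408 × 3.922 ≈ 21.21

21.2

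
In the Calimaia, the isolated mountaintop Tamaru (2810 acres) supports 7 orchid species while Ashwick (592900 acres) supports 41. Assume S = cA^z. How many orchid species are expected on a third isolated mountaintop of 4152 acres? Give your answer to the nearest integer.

z = ln(41/7) / ln(592900/2810) = 1.7677 / 5.3518 = 0.3303
c = 7 / 2810^0.3303 = 7 / 13.77 = 0.5082
S₃ = 0.5082 × 4152^0.3303 = 0.5082 × 15.67 ≈ 7.963

8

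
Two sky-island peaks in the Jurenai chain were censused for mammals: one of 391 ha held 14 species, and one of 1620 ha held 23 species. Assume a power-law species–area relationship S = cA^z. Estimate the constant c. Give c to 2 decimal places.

z = ln(S₂/S₁) / ln(A₂/A₁) = ln(23/14) / ln(1620/391) = 0.4964 / 1.4215 = 0.3492
c = S₁ / A₁^z = 14 / 391^0.3492 = 14 / 8.041 = 1.741

1.74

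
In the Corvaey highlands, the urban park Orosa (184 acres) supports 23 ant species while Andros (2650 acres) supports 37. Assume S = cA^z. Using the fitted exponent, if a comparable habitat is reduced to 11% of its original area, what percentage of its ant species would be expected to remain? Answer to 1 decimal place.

z = ln(37/23) / ln(2650/184) = 0.4754 / 2.6674 = 0.1782
S_new/S_old = (A_new/A_old)^z = 0.11^0.1782 = exp(0.1782 × -2.2073) = 0.6747

67.5%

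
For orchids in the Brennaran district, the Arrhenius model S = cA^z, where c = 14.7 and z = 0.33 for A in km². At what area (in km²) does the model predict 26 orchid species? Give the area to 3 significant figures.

5.63 km²

26 = 14.7 × A^0.33  ⇒  A^0.33 = 26/14.7 = 1.769
ln A = ln(1.769) / 0.33 = 0.5702 / 0.33 = 1.7280
A = e^1.7280 ≈ 5.63 km²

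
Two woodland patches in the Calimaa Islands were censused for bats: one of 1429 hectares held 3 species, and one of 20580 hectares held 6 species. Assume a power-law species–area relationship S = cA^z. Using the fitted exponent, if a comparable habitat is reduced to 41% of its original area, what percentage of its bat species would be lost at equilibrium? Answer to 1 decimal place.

20.7%

z = ln(6/3) / ln(20580/1429) = 0.6931 / 2.6673 = 0.2599
S_new/S_old = (A_new/A_old)^z = 0.41^0.2599 = exp(0.2599 × -0.8916) = 0.7932
Fraction lost = 1 − 0.7932 = 0.2068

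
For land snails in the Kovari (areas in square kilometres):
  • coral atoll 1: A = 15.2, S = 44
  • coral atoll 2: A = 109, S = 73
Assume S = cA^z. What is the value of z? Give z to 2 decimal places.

Taking logs: ln S = ln c + z ln A, so z = (ln S₂ − ln S₁)/(ln A₂ − ln A₁).
z = ln(73/44) / ln(109/15.2) = ln(1.659) / ln(7.171) = 0.5063 / 1.9701 = 0.2570

0.26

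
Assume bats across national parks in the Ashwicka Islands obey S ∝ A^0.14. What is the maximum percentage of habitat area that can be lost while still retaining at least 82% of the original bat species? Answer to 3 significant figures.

75.8%

Need (A_new/A_old)^0.14 = 0.82, so A_new/A_old = 0.82^(1/0.14) = 0.82^7.143
ln(A_new/A_old) = ln 0.82 / 0.14 = -0.1985 / 0.14 = -1.4175
A_new/A_old = e^-1.4175 ≈ 0.2423
Fraction that can be lost = 1 − 0.2423 = 0.7577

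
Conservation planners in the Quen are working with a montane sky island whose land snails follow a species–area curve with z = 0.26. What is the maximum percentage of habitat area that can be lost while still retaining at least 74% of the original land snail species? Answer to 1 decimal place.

Need (A_new/A_old)^0.26 = 0.74, so A_new/A_old = 0.74^(1/0.26) = 0.74^3.846
ln(A_new/A_old) = ln 0.74 / 0.26 = -0.3011 / 0.26 = -1.1581
A_new/A_old = e^-1.1581 ≈ 0.3141
Fraction that can be lost = 1 − 0.3141 = 0.6859

68.6%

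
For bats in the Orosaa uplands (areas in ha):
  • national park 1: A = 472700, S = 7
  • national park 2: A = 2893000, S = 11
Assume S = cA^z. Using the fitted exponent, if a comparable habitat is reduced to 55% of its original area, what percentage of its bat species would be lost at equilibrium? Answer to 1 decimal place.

13.9%

z = ln(11/7) / ln(2893000/472700) = 0.4520 / 1.8116 = 0.2495
S_new/S_old = (A_new/A_old)^z = 0.55^0.2495 = exp(0.2495 × -0.5978) = 0.8614
Fraction lost = 1 − 0.8614 = 0.1386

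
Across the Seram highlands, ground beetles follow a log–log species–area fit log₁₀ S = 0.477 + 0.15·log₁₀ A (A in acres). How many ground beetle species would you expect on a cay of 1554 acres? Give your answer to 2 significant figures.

S = 2.999 × 1554^0.15
ln S = ln 2.999 + 0.15 × ln 1554 = 1.0983 + 0.15 × 7.3486 = 2.2006
S = e^2.2006 ≈ 9.031

9.0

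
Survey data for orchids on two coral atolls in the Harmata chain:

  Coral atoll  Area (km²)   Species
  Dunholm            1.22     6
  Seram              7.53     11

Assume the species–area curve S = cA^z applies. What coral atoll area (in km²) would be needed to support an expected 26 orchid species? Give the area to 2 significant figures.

z = ln(11/6) / ln(7.53/1.22) = 0.6061 / 1.8200 = 0.3330
c = 6 / 1.22^0.3330 = 6 / 1.068 = 5.616
A = (26/5.616)^(1/0.3330) ⇒ ln A = ln(4.63)/0.3330 = 4.6018
A = e^4.6018 ≈ 99.67 km²

100 km²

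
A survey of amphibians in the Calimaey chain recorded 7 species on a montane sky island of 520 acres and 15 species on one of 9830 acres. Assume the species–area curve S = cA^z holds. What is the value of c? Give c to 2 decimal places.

z = ln(S₂/S₁) / ln(A₂/A₁) = ln(15/7) / ln(9830/520) = 0.7621 / 2.9394 = 0.2593
c = S₁ / A₁^z = 7 / 520^0.2593 = 7 / 5.061 = 1.383

1.38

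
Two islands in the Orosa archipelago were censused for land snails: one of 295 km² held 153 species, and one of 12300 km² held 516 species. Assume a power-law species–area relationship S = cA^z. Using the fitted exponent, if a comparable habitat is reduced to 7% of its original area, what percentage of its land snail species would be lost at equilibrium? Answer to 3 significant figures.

58.0%

z = ln(516/153) / ln(12300/295) = 1.2157 / 3.7304 = 0.3259
S_new/S_old = (A_new/A_old)^z = 0.07^0.3259 = exp(0.3259 × -2.6593) = 0.4204
Fraction lost = 1 − 0.4204 = 0.5796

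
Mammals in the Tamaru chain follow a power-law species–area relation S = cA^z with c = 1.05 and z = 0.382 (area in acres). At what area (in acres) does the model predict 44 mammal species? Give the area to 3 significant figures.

44 = 1.05 × A^0.382  ⇒  A^0.382 = 44/1.05 = 41.9
ln A = ln(41.9) / 0.382 = 3.7354 / 0.382 = 9.7785
A = e^9.7785 ≈ 17651 acres

17700 acres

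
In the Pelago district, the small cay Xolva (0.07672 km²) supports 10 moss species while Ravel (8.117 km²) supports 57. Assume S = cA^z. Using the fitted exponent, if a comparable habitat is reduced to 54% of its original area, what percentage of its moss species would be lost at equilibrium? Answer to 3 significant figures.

z = ln(57/10) / ln(8.117/0.07672) = 1.7405 / 4.6616 = 0.3734
S_new/S_old = (A_new/A_old)^z = 0.54^0.3734 = exp(0.3734 × -0.6162) = 0.7945
Fraction lost = 1 − 0.7945 = 0.2055

20.6%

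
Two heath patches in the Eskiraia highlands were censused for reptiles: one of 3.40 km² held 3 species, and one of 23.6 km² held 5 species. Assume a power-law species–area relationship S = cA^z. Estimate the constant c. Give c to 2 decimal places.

2.17

z = ln(S₂/S₁) / ln(A₂/A₁) = ln(5/3) / ln(23.6/3.4) = 0.5108 / 1.9375 = 0.2637
c = S₁ / A₁^z = 3 / 3.4^0.2637 = 3 / 1.381 = 2.173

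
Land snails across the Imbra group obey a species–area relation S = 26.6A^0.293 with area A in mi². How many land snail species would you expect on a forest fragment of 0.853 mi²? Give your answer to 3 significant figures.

S = 26.6 × 0.853^0.293 = 26.6 × 0.9545 ≈ 25.39

25.4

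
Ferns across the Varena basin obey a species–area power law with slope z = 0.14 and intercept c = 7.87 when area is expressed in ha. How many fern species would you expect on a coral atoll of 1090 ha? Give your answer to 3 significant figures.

S = 7.87 × 1090^0.14 = 7.87 × 2.662 ≈ 20.95

21.0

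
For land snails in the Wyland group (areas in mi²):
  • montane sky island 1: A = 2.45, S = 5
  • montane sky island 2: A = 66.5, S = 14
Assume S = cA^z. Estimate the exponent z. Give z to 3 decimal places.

0.312

Taking logs: ln S = ln c + z ln A, so z = (ln S₂ − ln S₁)/(ln A₂ − ln A₁).
z = ln(14/5) / ln(66.5/2.45) = ln(2.8) / ln(27.14) = 1.0296 / 3.3011 = 0.3119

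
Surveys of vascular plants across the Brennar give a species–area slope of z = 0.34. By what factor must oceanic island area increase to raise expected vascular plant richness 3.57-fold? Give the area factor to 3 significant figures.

(A₂/A₁)^0.34 = 3.57, so A₂/A₁ = 3.57^(1/0.34) = 3.57^2.941
ln(A₂/A₁) = ln 3.57 / 0.34 = 1.2726 / 0.34 = 3.7428
A₂/A₁ = e^3.7428 ≈ 42.22

42.2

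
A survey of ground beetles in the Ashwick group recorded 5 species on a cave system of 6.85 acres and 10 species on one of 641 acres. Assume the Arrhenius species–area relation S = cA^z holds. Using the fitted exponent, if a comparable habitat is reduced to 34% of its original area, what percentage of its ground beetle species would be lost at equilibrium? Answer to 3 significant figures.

z = ln(10/5) / ln(641/6.85) = 0.6931 / 4.5388 = 0.1527
S_new/S_old = (A_new/A_old)^z = 0.34^0.1527 = exp(0.1527 × -1.0788) = 0.8481
Fraction lost = 1 − 0.8481 = 0.1519

15.2%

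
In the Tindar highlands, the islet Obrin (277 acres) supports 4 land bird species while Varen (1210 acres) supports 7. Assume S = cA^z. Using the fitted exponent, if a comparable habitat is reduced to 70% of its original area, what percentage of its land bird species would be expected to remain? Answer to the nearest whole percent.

87%

z = ln(7/4) / ln(1210/277) = 0.5596 / 1.4744 = 0.3796
S_new/S_old = (A_new/A_old)^z = 0.7^0.3796 = exp(0.3796 × -0.3567) = 0.8734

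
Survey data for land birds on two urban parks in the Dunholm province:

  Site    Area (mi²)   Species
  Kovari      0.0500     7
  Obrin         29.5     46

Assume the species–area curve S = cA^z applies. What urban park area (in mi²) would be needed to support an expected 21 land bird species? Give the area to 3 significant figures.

2.07 mi²

z = ln(46/7) / ln(29.5/0.05) = 1.8827 / 6.3801 = 0.2951
c = 7 / 0.05^0.2951 = 7 / 0.4131 = 16.94
A = (21/16.94)^(1/0.2951) ⇒ ln A = ln(1.239)/0.2951 = 0.7272
A = e^0.7272 ≈ 2.069 mi²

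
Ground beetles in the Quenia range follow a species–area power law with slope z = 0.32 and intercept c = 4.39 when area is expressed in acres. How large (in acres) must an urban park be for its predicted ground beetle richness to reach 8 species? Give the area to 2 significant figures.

6.5 acres

8 = 4.39 × A^0.32  ⇒  A^0.32 = 8/4.39 = 1.822
ln A = ln(1.822) / 0.32 = 0.6001 / 0.32 = 1.8754
A = e^1.8754 ≈ 6.523 acres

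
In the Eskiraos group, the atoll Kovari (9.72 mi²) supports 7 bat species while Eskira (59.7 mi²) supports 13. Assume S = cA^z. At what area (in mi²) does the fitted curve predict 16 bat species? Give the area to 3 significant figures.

z = ln(13/7) / ln(59.7/9.72) = 0.6190 / 1.8151 = 0.3410
c = 7 / 9.72^0.3410 = 7 / 2.172 = 3.223
A = (16/3.223)^(1/0.3410) ⇒ ln A = ln(4.964)/0.3410 = 4.6982
A = e^4.6982 ≈ 109.7 mi²

110 mi²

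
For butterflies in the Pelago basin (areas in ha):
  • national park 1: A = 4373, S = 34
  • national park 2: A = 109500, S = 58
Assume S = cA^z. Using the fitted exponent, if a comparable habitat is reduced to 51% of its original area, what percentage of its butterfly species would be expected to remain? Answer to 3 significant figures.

89.4%

z = ln(58/34) / ln(109500/4373) = 0.5341 / 3.2205 = 0.1658
S_new/S_old = (A_new/A_old)^z = 0.51^0.1658 = exp(0.1658 × -0.6733) = 0.8943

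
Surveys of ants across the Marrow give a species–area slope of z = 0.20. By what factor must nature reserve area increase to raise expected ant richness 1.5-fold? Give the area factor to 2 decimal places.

7.59

(A₂/A₁)^0.2 = 1.5, so A₂/A₁ = 1.5^(1/0.2) = 1.5^5
ln(A₂/A₁) = ln 1.5 / 0.2 = 0.4055 / 0.2 = 2.0273
A₂/A₁ = e^2.0273 ≈ 7.594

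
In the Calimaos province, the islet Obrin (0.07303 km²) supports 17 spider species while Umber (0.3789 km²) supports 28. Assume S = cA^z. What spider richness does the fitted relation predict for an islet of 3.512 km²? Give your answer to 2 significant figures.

z = ln(28/17) / ln(0.3789/0.07303) = 0.4990 / 1.6464 = 0.3031
c = 17 / 0.07303^0.3031 = 17 / 0.4524 = 37.57
S₃ = 37.57 × 3.512^0.3031 = 37.57 × 1.463 ≈ 54.99

55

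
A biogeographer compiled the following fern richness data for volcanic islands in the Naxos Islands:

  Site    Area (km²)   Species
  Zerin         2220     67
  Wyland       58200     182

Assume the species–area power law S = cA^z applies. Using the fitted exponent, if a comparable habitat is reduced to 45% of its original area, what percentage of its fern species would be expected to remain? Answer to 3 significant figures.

78.3%

z = ln(182/67) / ln(58200/2220) = 0.9993 / 3.2664 = 0.3059
S_new/S_old = (A_new/A_old)^z = 0.45^0.3059 = exp(0.3059 × -0.7985) = 0.7833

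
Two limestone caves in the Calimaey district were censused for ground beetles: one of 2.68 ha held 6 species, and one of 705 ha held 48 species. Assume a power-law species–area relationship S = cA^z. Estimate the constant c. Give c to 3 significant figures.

4.15

z = ln(S₂/S₁) / ln(A₂/A₁) = ln(48/6) / ln(705/2.68) = 2.0794 / 5.5724 = 0.3732
c = S₁ / A₁^z = 6 / 2.68^0.3732 = 6 / 1.445 = 4.153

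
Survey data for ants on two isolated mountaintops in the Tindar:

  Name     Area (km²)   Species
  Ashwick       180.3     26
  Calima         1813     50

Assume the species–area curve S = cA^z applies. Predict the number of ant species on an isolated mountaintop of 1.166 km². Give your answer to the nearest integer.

z = ln(50/26) / ln(1813/180.3) = 0.6539 / 2.3081 = 0.2833
c = 26 / 180.3^0.2833 = 26 / 4.357 = 5.968
S₃ = 5.968 × 1.166^0.2833 = 5.968 × 1.044 ≈ 6.233

6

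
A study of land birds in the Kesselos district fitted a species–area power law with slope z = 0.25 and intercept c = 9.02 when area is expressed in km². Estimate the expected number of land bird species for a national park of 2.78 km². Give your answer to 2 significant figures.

12

S = 9.02 × 2.78^0.25 = 9.02 × 1.291 ≈ 11.65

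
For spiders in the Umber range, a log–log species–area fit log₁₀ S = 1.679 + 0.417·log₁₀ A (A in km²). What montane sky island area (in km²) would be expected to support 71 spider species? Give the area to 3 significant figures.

2.59 km²

71 = 47.75 × A^0.417  ⇒  A^0.417 = 71/47.75 = 1.487
ln A = ln(1.487) / 0.417 = 0.3966 / 0.417 = 0.9512
A = e^0.9512 ≈ 2.589 km²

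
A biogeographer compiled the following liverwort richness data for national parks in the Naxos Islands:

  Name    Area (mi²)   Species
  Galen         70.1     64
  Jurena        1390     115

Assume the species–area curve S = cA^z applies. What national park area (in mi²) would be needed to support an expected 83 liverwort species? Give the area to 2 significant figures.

z = ln(115/64) / ln(1390/70.1) = 0.5860 / 2.9871 = 0.1962
c = 64 / 70.1^0.1962 = 64 / 2.302 = 27.8
A = (83/27.8)^(1/0.1962) ⇒ ln A = ln(2.985)/0.1962 = 5.5749
A = e^5.5749 ≈ 263.7 mi²

260 mi²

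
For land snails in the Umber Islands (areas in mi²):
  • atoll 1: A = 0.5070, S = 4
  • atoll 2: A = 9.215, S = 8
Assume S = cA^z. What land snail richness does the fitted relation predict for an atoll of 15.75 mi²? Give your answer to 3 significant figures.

z = ln(8/4) / ln(9.215/0.507) = 0.6931 / 2.9001 = 0.2390
c = 4 / 0.507^0.2390 = 4 / 0.8501 = 4.705
S₃ = 4.705 × 15.75^0.2390 = 4.705 × 1.933 ≈ 9.093

9.09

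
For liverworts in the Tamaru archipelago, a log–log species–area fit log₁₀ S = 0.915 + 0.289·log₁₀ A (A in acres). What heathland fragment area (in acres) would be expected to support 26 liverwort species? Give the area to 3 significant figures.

26 = 8.222 × A^0.289  ⇒  A^0.289 = 26/8.222 = 3.162
ln A = ln(3.162) / 0.289 = 1.1512 / 0.289 = 3.9835
A = e^3.9835 ≈ 53.7 acres

53.7 acres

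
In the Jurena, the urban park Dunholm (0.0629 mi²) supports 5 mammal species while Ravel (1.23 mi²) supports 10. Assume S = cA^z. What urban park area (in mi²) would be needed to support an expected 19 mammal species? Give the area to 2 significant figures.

19 mi²

z = ln(10/5) / ln(1.23/0.0629) = 0.6931 / 2.9732 = 0.2331
c = 5 / 0.0629^0.2331 = 5 / 0.5247 = 9.529
A = (19/9.529)^(1/0.2331) ⇒ ln A = ln(1.994)/0.2331 = 2.9602
A = e^2.9602 ≈ 19.3 mi²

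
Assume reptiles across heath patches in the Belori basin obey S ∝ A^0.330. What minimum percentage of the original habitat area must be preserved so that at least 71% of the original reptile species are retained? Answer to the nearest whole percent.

Need (A_new/A_old)^0.33 = 0.71, so A_new/A_old = 0.71^(1/0.33) = 0.71^3.03
ln(A_new/A_old) = ln 0.71 / 0.33 = -0.3425 / 0.33 = -1.0378
A_new/A_old = e^-1.0378 ≈ 0.3542

35%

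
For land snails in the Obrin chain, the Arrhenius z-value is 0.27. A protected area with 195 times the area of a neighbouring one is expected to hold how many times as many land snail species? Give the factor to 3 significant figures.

4.15

S₂/S₁ = (A₂/A₁)^z = 195^0.27
ln(S₂/S₁) = 0.27 × ln 195 = 0.27 × 5.2730 = 1.4237
S₂/S₁ = e^1.4237 ≈ 4.152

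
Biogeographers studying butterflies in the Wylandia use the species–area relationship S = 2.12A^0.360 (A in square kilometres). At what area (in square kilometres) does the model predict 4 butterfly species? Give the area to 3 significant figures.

4 = 2.12 × A^0.36  ⇒  A^0.36 = 4/2.12 = 1.887
ln A = ln(1.887) / 0.36 = 0.6349 / 0.36 = 1.7636
A = e^1.7636 ≈ 5.833 square kilometres

5.83 square kilometres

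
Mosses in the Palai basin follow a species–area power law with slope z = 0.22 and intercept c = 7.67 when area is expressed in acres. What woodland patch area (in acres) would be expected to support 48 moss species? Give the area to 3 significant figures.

48 = 7.67 × A^0.22  ⇒  A^0.22 = 48/7.67 = 6.258
ln A = ln(6.258) / 0.22 = 1.8339 / 0.22 = 8.3358
A = e^8.3358 ≈ 4171 acres

4170 acres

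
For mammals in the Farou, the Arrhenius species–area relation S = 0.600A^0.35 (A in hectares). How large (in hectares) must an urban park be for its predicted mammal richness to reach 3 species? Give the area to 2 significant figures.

99 hectares

3 = 0.6 × A^0.35  ⇒  A^0.35 = 3/0.6 = 5
ln A = ln(5) / 0.35 = 1.6094 / 0.35 = 4.5984
A = e^4.5984 ≈ 99.32 hectares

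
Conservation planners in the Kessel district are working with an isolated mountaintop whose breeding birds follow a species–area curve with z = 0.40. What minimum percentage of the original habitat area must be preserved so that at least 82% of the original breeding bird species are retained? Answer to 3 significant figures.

Need (A_new/A_old)^0.4 = 0.82, so A_new/A_old = 0.82^(1/0.4) = 0.82^2.5
ln(A_new/A_old) = ln 0.82 / 0.4 = -0.1985 / 0.4 = -0.4961
A_new/A_old = e^-0.4961 ≈ 0.6089

60.9%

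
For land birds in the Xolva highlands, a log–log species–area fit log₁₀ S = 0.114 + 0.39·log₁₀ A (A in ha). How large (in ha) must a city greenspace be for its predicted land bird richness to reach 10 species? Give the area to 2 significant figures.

190 ha

10 = 1.3 × A^0.39  ⇒  A^0.39 = 10/1.3 = 7.691
ln A = ln(7.691) / 0.39 = 2.0401 / 0.39 = 5.2310
A = e^5.2310 ≈ 187 ha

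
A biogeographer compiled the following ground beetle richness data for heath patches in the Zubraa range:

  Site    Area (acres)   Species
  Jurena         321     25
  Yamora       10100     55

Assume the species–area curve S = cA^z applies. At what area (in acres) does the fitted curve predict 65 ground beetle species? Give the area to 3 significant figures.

21000 acres

z = ln(55/25) / ln(10100/321) = 0.7885 / 3.4488 = 0.2286
c = 25 / 321^0.2286 = 25 / 3.741 = 6.682
A = (65/6.682)^(1/0.2286) ⇒ ln A = ln(9.727)/0.2286 = 9.9510
A = e^9.9510 ≈ 20973 acres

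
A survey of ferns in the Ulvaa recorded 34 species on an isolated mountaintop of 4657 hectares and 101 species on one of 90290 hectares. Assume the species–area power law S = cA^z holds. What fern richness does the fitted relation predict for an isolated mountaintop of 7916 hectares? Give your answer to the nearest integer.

z = ln(101/34) / ln(90290/4657) = 1.0888 / 2.9647 = 0.3672
c = 34 / 4657^0.3672 = 34 / 22.24 = 1.529
S₃ = 1.529 × 7916^0.3672 = 1.529 × 27.02 ≈ 41.31

41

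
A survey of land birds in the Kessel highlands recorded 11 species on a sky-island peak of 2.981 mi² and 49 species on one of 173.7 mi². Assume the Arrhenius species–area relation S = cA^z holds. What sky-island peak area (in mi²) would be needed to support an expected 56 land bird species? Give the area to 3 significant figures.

250 mi²

z = ln(49/11) / ln(173.7/2.981) = 1.4939 / 4.0651 = 0.3675
c = 11 / 2.981^0.3675 = 11 / 1.494 = 7.363
A = (56/7.363)^(1/0.3675) ⇒ ln A = ln(7.605)/0.3675 = 5.5207
A = e^5.5207 ≈ 249.8 mi²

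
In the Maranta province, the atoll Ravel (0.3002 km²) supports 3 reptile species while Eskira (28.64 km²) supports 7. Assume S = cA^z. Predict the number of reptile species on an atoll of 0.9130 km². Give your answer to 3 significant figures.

z = ln(7/3) / ln(28.64/0.3002) = 0.8473 / 4.5581 = 0.1859
c = 3 / 0.3002^0.1859 = 3 / 0.7996 = 3.752
S₃ = 3.752 × 0.913^0.1859 = 3.752 × 0.9832 ≈ 3.689

3.69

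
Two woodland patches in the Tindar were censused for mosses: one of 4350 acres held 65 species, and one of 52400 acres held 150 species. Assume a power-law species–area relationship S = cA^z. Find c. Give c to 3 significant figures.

z = ln(S₂/S₁) / ln(A₂/A₁) = ln(150/65) / ln(52400/4350) = 0.8362 / 2.4887 = 0.3360
c = S₁ / A₁^z = 65 / 4350^0.3360 = 65 / 16.69 = 3.893

3.89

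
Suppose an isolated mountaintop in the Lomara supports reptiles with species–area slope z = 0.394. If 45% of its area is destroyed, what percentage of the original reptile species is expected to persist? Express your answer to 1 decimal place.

S_new/S_old = (A_new/A_old)^z = 0.55^0.394
= exp(0.394 × ln 0.55) = exp(0.394 × -0.5978) = exp(-0.2355) ≈ 0.7901

79.0%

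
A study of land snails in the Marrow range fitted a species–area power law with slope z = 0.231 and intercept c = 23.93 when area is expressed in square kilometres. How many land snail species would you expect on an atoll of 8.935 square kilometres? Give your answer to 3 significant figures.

S = 23.93 × 8.935^0.231
ln S = ln 23.93 + 0.231 × ln 8.935 = 3.1751 + 0.231 × 2.1900 = 3.6810
S = e^3.6810 ≈ 39.69

39.7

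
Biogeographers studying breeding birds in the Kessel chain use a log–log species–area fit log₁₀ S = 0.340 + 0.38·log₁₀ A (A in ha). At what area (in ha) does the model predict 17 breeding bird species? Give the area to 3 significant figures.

220 ha

17 = 2.188 × A^0.38  ⇒  A^0.38 = 17/2.188 = 7.77
ln A = ln(7.77) / 0.38 = 2.0503 / 0.38 = 5.3956
A = e^5.3956 ≈ 220.4 ha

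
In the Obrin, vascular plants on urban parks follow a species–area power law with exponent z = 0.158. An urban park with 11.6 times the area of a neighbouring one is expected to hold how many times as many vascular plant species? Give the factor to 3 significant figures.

S₂/S₁ = (A₂/A₁)^z = 11.6^0.158
ln(S₂/S₁) = 0.158 × ln 11.6 = 0.158 × 2.4510 = 0.3873
S₂/S₁ = e^0.3873 ≈ 1.473

1.47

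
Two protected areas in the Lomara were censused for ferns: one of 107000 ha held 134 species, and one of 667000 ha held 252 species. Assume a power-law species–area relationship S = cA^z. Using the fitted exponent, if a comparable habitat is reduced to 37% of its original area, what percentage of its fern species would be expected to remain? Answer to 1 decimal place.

z = ln(252/134) / ln(667000/107000) = 0.6316 / 1.8300 = 0.3451
S_new/S_old = (A_new/A_old)^z = 0.37^0.3451 = exp(0.3451 × -0.9943) = 0.7095

71.0%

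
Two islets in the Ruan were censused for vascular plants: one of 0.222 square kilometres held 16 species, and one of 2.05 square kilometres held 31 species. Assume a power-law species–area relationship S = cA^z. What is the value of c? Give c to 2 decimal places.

z = ln(S₂/S₁) / ln(A₂/A₁) = ln(31/16) / ln(2.05/0.222) = 0.6614 / 2.2229 = 0.2975
c = S₁ / A₁^z = 16 / 0.222^0.2975 = 16 / 0.639 = 25.04

25.04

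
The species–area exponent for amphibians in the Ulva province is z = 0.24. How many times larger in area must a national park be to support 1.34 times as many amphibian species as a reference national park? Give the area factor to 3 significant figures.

3.39

(A₂/A₁)^0.24 = 1.34, so A₂/A₁ = 1.34^(1/0.24) = 1.34^4.167
ln(A₂/A₁) = ln 1.34 / 0.24 = 0.2927 / 0.24 = 1.2195
A₂/A₁ = e^1.2195 ≈ 3.385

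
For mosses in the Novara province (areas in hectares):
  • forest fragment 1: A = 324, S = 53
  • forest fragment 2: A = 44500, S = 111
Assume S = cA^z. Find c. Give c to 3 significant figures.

z = ln(S₂/S₁) / ln(A₂/A₁) = ln(111/53) / ln(44500/324) = 0.7392 / 4.9225 = 0.1502
c = S₁ / A₁^z = 53 / 324^0.1502 = 53 / 2.382 = 22.25

22.2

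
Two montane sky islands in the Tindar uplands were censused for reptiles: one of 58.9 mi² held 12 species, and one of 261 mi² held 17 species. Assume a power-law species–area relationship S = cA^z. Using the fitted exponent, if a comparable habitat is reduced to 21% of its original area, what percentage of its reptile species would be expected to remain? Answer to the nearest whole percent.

69%

z = ln(17/12) / ln(261/58.9) = 0.3483 / 1.4887 = 0.2340
S_new/S_old = (A_new/A_old)^z = 0.21^0.2340 = exp(0.2340 × -1.5606) = 0.6941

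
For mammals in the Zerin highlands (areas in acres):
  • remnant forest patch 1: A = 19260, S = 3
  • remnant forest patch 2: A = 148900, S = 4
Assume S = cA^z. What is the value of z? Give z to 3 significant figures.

Taking logs: ln S = ln c + z ln A, so z = (ln S₂ − ln S₁)/(ln A₂ − ln A₁).
z = ln(4/3) / ln(148900/19260) = ln(1.333) / ln(7.731) = 0.2877 / 2.0452 = 0.1407

0.141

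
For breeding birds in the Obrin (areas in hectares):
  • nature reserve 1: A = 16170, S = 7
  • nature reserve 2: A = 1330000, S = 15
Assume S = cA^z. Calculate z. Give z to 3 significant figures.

0.173

Taking logs: ln S = ln c + z ln A, so z = (ln S₂ − ln S₁)/(ln A₂ − ln A₁).
z = ln(15/7) / ln(1330000/16170) = ln(2.143) / ln(82.25) = 0.7621 / 4.4098 = 0.1728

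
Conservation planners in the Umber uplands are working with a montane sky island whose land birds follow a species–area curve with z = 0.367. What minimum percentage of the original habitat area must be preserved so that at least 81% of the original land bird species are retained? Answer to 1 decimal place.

Need (A_new/A_old)^0.367 = 0.81, so A_new/A_old = 0.81^(1/0.367) = 0.81^2.725
ln(A_new/A_old) = ln 0.81 / 0.367 = -0.2107 / 0.367 = -0.5742
A_new/A_old = e^-0.5742 ≈ 0.5632

56.3%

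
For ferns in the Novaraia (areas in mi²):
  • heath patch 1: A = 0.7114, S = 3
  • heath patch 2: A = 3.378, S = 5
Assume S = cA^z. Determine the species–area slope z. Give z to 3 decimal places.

0.328

Taking logs: ln S = ln c + z ln A, so z = (ln S₂ − ln S₁)/(ln A₂ − ln A₁).
z = ln(5/3) / ln(3.378/0.7114) = ln(1.667) / ln(4.748) = 0.5108 / 1.5578 = 0.3279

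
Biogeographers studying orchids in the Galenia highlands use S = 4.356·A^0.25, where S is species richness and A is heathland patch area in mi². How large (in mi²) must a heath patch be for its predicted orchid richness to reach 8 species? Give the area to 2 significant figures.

11 mi²

8 = 4.356 × A^0.25  ⇒  A^0.25 = 8/4.356 = 1.837
ln A = ln(1.837) / 0.25 = 0.6079 / 0.25 = 2.4315
A = e^2.4315 ≈ 11.38 mi²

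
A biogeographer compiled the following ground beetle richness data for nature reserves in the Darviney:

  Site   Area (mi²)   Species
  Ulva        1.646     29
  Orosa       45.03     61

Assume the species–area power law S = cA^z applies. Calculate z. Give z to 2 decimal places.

0.22

Taking logs: ln S = ln c + z ln A, so z = (ln S₂ − ln S₁)/(ln A₂ − ln A₁).
z = ln(61/29) / ln(45.03/1.646) = ln(2.103) / ln(27.36) = 0.7436 / 3.3090 = 0.2247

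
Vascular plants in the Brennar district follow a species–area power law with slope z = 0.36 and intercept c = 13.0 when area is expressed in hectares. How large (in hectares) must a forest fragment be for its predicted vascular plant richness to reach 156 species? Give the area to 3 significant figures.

995 hectares

156 = 13 × A^0.36  ⇒  A^0.36 = 156/13 = 12
ln A = ln(12) / 0.36 = 2.4849 / 0.36 = 6.9025
A = e^6.9025 ≈ 994.8 hectares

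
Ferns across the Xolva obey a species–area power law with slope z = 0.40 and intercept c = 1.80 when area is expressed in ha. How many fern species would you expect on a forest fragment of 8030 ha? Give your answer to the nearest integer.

66

S = 1.8 × 8030^0.4 = 1.8 × 36.47 ≈ 65.64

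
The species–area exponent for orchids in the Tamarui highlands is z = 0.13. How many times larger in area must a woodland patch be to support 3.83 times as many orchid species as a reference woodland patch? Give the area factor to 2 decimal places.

30629.82

(A₂/A₁)^0.13 = 3.83, so A₂/A₁ = 3.83^(1/0.13) = 3.83^7.692
ln(A₂/A₁) = ln 3.83 / 0.13 = 1.3429 / 0.13 = 10.3297
A₂/A₁ = e^10.3297 ≈ 30630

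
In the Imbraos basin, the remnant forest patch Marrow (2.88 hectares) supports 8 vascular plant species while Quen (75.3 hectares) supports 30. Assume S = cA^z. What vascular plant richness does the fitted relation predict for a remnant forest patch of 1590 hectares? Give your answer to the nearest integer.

103

z = ln(30/8) / ln(75.3/2.88) = 1.3218 / 3.2637 = 0.4050
c = 8 / 2.88^0.4050 = 8 / 1.535 = 5.212
S₃ = 5.212 × 1590^0.4050 = 5.212 × 19.79 ≈ 103.2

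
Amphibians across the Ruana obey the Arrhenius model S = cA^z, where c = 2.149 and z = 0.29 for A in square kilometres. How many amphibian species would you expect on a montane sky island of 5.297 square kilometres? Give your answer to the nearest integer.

S = 2.149 × 5.297^0.29 = 2.149 × 1.622 ≈ 3.485

3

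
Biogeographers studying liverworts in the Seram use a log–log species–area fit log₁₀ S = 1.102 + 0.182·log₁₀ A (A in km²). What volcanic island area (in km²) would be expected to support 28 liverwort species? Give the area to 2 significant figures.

28 = 12.65 × A^0.182  ⇒  A^0.182 = 28/12.65 = 2.214
ln A = ln(2.214) / 0.182 = 0.7948 / 0.182 = 4.3668
A = e^4.3668 ≈ 78.79 km²

79 km²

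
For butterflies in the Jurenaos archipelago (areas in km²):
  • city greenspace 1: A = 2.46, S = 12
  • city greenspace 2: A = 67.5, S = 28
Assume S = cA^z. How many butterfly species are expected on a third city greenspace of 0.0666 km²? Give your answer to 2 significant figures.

4.8

z = ln(28/12) / ln(67.5/2.46) = 0.8473 / 3.3120 = 0.2558
c = 12 / 2.46^0.2558 = 12 / 1.259 = 9.532
S₃ = 9.532 × 0.0666^0.2558 = 9.532 × 0.5 ≈ 4.766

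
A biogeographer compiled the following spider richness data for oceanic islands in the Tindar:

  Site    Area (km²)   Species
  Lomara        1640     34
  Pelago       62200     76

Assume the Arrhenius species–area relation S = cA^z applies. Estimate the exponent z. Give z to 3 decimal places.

Taking logs: ln S = ln c + z ln A, so z = (ln S₂ − ln S₁)/(ln A₂ − ln A₁).
z = ln(76/34) / ln(62200/1640) = ln(2.235) / ln(37.93) = 0.8044 / 3.6357 = 0.2212

0.221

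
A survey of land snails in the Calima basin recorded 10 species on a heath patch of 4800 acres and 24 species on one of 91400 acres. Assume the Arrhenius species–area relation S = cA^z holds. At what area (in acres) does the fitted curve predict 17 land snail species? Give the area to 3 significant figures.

z = ln(24/10) / ln(91400/4800) = 0.8755 / 2.9466 = 0.2971
c = 10 / 4800^0.2971 = 10 / 12.41 = 0.8059
A = (17/0.8059)^(1/0.2971) ⇒ ln A = ln(21.09)/0.2971 = 10.2623
A = e^10.2623 ≈ 28634 acres

28600 acres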